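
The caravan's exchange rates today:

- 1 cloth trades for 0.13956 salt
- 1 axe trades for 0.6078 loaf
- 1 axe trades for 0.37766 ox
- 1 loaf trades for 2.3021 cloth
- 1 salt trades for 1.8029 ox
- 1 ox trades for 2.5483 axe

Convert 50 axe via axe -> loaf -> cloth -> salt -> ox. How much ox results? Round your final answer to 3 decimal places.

50 axe × 0.6078 = 30.39 loaf
30.39 loaf × 2.3021 = 69.960819 cloth
69.960819 cloth × 0.13956 = 9.76373189964 salt
9.76373189964 salt × 1.8029 = 17.603032241860956 ox

17.603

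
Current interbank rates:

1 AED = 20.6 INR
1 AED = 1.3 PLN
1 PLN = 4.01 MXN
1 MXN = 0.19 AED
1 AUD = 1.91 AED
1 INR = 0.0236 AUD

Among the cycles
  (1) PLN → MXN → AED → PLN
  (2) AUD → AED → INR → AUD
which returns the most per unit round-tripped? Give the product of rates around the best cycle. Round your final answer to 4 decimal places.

(1) 4.01 × 0.19 × 1.3 = 0.99047
(2) 1.91 × 20.6 × 0.0236 = 0.92857
Highest is cycle (1) at 0.9905 (≤1, no arbitrage).

0.9905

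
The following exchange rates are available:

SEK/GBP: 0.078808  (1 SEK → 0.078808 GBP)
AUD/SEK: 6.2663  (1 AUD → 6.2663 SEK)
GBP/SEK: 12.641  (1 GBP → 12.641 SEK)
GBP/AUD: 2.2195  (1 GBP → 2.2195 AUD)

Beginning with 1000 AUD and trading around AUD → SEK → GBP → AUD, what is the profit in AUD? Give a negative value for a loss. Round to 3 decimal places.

1000 AUD × 6.2663 = 6266.3 SEK
6266.3 SEK × 0.078808 = 493.8345704 GBP
493.8345704 GBP × 2.2195 = 1096.0658290028 AUD
Net change: 1096.0658290028 − 1000 = 96.0658290028 AUD

96.066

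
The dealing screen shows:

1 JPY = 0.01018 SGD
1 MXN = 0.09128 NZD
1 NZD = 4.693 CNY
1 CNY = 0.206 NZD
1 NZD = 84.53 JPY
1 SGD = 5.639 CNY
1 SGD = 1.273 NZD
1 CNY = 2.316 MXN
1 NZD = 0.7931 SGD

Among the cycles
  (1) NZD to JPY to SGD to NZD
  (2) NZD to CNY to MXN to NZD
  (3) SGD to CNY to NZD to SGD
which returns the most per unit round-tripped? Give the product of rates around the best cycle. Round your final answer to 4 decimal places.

1.0954

(1) 84.53 × 0.01018 × 1.273 = 1.09544
(2) 4.693 × 2.316 × 0.09128 = 0.99212
(3) 5.639 × 0.206 × 0.7931 = 0.92129
Highest is cycle (1) at 1.0954 (>1, arbitrage).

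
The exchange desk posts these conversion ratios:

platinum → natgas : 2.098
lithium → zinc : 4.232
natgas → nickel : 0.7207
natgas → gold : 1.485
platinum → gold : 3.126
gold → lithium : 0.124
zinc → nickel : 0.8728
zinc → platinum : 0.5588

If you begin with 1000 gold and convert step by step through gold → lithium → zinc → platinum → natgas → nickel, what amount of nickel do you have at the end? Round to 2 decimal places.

1000 gold × 0.124 = 124 lithium
124 lithium × 4.232 = 524.768 zinc
524.768 zinc × 0.5588 = 293.2403584 platinum
293.2403584 platinum × 2.098 = 615.2182719232 natgas
615.2182719232 natgas × 0.7207 = 443.38780857505024 nickel

443.39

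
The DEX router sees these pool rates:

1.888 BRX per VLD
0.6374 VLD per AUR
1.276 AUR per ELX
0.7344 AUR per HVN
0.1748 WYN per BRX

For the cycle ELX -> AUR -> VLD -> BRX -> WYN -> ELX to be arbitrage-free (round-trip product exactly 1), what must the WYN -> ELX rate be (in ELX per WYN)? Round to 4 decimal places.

3.7256

Known legs of the cycle: 1.276 × 0.6374 × 1.888 × 0.1748 = 0.26841461042176
For no arbitrage the full-cycle product must be 1, so the missing rate is 1 / 0.26841461042176 ≈ 3.725580.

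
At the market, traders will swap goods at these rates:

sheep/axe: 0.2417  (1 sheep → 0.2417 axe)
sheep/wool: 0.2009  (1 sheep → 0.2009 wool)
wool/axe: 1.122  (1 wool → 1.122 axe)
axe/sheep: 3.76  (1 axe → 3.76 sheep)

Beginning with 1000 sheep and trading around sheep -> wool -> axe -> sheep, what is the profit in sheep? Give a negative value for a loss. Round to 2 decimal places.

1000 sheep × 0.2009 = 200.9 wool
200.9 wool × 1.122 = 225.4098 axe
225.4098 axe × 3.76 = 847.540848 sheep
Net change: 847.540848 − 1000 = -152.459152 sheep

-152.46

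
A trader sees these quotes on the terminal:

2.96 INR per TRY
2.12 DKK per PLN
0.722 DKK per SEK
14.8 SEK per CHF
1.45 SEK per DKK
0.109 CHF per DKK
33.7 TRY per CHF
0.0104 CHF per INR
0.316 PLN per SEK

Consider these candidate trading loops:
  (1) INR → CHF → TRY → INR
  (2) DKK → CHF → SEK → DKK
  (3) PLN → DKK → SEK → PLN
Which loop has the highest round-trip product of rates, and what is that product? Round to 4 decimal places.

(1) 0.0104 × 33.7 × 2.96 = 1.03742
(2) 0.109 × 14.8 × 0.722 = 1.16473
(3) 2.12 × 1.45 × 0.316 = 0.97138
Highest is cycle (2) at 1.1647 (>1, arbitrage).

1.1647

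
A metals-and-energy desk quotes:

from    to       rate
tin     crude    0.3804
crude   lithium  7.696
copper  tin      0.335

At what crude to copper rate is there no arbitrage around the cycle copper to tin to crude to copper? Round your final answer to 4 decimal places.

Known legs of the cycle: 0.335 × 0.3804 = 0.127434
For no arbitrage the full-cycle product must be 1, so the missing rate is 1 / 0.127434 ≈ 7.847199.

7.8472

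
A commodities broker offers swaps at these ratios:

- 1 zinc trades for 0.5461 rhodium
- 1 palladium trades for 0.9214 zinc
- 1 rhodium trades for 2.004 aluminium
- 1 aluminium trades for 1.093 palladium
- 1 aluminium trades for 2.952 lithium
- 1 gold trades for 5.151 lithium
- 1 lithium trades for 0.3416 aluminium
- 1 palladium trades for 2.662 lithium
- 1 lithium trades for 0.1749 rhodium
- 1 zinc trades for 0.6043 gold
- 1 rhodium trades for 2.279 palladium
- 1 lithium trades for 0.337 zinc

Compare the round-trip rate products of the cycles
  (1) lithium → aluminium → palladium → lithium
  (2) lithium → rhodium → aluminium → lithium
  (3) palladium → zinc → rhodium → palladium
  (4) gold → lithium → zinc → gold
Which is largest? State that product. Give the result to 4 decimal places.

1.1467

(1) 0.3416 × 1.093 × 2.662 = 0.99391
(2) 0.1749 × 2.004 × 2.952 = 1.03467
(3) 0.9214 × 0.5461 × 2.279 = 1.14674
(4) 5.151 × 0.337 × 0.6043 = 1.04900
Highest is cycle (3) at 1.1467 (>1, arbitrage).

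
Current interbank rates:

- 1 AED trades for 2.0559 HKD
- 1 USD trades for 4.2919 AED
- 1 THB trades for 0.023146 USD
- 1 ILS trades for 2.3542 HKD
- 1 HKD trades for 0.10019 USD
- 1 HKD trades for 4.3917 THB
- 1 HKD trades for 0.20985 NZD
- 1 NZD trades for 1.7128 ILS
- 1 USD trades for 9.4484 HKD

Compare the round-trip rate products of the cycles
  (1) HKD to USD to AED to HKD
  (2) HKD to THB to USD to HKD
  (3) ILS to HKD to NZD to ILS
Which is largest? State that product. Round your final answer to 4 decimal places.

0.9604

(1) 0.10019 × 4.2919 × 2.0559 = 0.88405
(2) 4.3917 × 0.023146 × 9.4484 = 0.96043
(3) 2.3542 × 0.20985 × 1.7128 = 0.84617
Highest is cycle (2) at 0.9604 (≤1, no arbitrage).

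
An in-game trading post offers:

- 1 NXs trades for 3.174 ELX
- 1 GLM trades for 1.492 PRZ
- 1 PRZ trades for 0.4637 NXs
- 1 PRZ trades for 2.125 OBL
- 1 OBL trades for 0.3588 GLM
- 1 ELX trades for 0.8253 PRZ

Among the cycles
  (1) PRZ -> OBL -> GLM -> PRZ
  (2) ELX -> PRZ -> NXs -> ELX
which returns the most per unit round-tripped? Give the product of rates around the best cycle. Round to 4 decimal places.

(1) 2.125 × 0.3588 × 1.492 = 1.13758
(2) 0.8253 × 0.4637 × 3.174 = 1.21466
Highest is cycle (2) at 1.2147 (>1, arbitrage).

1.2147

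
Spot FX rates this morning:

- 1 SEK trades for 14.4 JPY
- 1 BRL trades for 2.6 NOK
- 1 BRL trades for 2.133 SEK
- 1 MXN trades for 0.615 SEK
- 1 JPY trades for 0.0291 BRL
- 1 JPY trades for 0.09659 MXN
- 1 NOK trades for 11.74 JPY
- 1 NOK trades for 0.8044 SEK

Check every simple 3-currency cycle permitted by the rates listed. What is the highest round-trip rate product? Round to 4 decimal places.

0.8938

JPY→BRL→SEK→JPY: 0.0291 × 2.133 × 14.4 = 0.89381
JPY→BRL→NOK→JPY: 0.0291 × 2.6 × 11.74 = 0.88825
JPY→MXN→SEK→JPY: 0.09659 × 0.615 × 14.4 = 0.85540
Maximum is JPY→BRL→SEK→JPY at 0.8938; no arbitrage — every cycle loses value.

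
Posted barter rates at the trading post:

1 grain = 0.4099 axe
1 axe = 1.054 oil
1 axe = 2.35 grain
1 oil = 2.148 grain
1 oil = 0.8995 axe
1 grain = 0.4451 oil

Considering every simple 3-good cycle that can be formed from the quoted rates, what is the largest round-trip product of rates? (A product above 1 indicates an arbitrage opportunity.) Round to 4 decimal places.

oil→axe→grain→oil: 0.8995 × 2.35 × 0.4451 = 0.94086
oil→grain→axe→oil: 2.148 × 0.4099 × 1.054 = 0.92801
Maximum is oil→axe→grain→oil at 0.9409; no arbitrage — every cycle loses value.

0.9409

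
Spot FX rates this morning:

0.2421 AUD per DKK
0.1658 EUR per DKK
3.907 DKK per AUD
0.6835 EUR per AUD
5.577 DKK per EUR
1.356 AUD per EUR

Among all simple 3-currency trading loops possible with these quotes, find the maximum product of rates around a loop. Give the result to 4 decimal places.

0.9229

EUR→DKK→AUD→EUR: 5.577 × 0.2421 × 0.6835 = 0.92286
EUR→AUD→DKK→EUR: 1.356 × 3.907 × 0.1658 = 0.87839
Maximum is EUR→DKK→AUD→EUR at 0.9229; no arbitrage — every cycle loses value.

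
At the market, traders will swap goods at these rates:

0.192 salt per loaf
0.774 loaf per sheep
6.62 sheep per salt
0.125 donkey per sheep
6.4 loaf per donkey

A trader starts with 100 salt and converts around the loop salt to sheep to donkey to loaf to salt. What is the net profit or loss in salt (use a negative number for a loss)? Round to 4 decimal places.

1.6832

100 salt × 6.62 = 662 sheep
662 sheep × 0.125 = 82.75 donkey
82.75 donkey × 6.4 = 529.6 loaf
529.6 loaf × 0.192 = 101.6832 salt
Net change: 101.6832 − 100 = 1.6832 salt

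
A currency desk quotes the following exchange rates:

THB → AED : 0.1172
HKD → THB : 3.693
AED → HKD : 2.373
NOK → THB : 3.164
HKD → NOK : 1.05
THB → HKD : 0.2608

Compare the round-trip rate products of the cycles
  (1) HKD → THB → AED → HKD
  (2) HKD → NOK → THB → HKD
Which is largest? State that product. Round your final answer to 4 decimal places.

1.0271

(1) 3.693 × 0.1172 × 2.373 = 1.02708
(2) 1.05 × 3.164 × 0.2608 = 0.86643
Highest is cycle (1) at 1.0271 (>1, arbitrage).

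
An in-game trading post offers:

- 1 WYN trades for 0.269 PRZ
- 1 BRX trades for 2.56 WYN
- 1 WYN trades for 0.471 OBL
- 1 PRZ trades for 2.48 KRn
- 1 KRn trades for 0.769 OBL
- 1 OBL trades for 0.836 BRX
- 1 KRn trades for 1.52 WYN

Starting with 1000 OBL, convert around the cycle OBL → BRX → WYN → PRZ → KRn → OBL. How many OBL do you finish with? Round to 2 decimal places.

1097.93

1000 OBL × 0.836 = 836 BRX
836 BRX × 2.56 = 2140.16 WYN
2140.16 WYN × 0.269 = 575.70304 PRZ
575.70304 PRZ × 2.48 = 1427.7435392 KRn
1427.7435392 KRn × 0.769 = 1097.9347816448 OBL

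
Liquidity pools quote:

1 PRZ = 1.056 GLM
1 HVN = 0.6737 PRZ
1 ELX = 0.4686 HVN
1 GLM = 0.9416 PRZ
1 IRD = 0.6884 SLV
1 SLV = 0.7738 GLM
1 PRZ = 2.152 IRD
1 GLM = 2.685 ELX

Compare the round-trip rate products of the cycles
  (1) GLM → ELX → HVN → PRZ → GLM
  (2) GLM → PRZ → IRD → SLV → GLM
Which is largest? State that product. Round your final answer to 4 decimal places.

1.0794

(1) 2.685 × 0.4686 × 0.6737 × 1.056 = 0.89511
(2) 0.9416 × 2.152 × 0.6884 × 0.7738 = 1.07939
Highest is cycle (2) at 1.0794 (>1, arbitrage).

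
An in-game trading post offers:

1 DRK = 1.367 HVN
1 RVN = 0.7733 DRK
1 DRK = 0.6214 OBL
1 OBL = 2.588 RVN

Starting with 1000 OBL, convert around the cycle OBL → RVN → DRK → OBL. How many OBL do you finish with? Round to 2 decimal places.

1243.61

1000 OBL × 2.588 = 2588 RVN
2588 RVN × 0.7733 = 2001.3004 DRK
2001.3004 DRK × 0.6214 = 1243.60806856 OBL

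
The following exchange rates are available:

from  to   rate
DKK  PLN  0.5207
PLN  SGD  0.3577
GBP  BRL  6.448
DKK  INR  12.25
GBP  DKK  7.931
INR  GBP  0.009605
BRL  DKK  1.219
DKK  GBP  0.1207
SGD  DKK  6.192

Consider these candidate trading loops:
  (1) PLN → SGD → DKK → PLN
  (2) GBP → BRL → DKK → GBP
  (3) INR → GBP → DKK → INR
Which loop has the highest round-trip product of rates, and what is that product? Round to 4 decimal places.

1.1533

(1) 0.3577 × 6.192 × 0.5207 = 1.15329
(2) 6.448 × 1.219 × 0.1207 = 0.94872
(3) 0.009605 × 7.931 × 12.25 = 0.93317
Highest is cycle (1) at 1.1533 (>1, arbitrage).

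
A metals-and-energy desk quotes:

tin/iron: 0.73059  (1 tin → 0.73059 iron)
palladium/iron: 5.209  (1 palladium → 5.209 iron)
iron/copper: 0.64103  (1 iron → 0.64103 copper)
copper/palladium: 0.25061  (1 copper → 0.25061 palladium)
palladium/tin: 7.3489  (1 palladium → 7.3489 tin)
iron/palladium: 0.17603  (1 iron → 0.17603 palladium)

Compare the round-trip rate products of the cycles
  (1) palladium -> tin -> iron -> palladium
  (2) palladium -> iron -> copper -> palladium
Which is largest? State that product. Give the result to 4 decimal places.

0.9451

(1) 7.3489 × 0.73059 × 0.17603 = 0.94511
(2) 5.209 × 0.64103 × 0.25061 = 0.83682
Highest is cycle (1) at 0.9451 (≤1, no arbitrage).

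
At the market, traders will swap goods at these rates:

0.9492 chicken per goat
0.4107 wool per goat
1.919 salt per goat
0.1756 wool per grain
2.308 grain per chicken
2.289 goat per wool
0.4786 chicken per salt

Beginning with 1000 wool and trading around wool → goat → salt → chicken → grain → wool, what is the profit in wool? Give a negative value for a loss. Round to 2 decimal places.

1000 wool × 2.289 = 2289 goat
2289 goat × 1.919 = 4392.591 salt
4392.591 salt × 0.4786 = 2102.2940526 chicken
2102.2940526 chicken × 2.308 = 4852.0946734008 grain
4852.0946734008 grain × 0.1756 = 852.02782464918048 wool
Net change: 852.02782464918048 − 1000 = -147.97217535081952 wool

-147.97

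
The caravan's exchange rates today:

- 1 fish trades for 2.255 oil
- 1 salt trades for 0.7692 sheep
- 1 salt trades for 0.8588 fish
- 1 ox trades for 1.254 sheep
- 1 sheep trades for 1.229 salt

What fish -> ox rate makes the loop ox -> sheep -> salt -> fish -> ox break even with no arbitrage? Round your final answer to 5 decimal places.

Known legs of the cycle: 1.254 × 1.229 × 0.8588 = 1.3235533608
For no arbitrage the full-cycle product must be 1, so the missing rate is 1 / 1.3235533608 ≈ 0.7555419.

0.75554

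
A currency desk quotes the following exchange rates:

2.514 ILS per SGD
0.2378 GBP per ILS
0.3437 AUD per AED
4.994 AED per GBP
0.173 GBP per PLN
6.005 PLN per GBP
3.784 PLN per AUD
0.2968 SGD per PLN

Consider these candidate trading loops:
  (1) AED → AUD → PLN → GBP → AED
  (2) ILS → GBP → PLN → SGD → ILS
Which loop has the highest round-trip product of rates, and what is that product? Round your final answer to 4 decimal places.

(1) 0.3437 × 3.784 × 0.173 × 4.994 = 1.12364
(2) 0.2378 × 6.005 × 0.2968 × 2.514 = 1.06550
Highest is cycle (1) at 1.1236 (>1, arbitrage).

1.1236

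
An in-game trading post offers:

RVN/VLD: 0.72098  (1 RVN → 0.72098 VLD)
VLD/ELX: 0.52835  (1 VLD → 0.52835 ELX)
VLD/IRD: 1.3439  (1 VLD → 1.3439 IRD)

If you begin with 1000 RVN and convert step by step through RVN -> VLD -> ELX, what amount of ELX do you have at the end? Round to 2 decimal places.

380.93

1000 RVN × 0.72098 = 720.98 VLD
720.98 VLD × 0.52835 = 380.929783 ELX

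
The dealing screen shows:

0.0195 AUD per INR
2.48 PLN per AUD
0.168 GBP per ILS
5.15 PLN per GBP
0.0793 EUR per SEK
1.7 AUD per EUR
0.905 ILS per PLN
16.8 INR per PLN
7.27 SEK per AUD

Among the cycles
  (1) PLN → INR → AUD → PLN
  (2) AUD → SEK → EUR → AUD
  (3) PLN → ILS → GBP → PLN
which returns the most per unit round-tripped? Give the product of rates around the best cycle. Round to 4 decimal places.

0.9801

(1) 16.8 × 0.0195 × 2.48 = 0.81245
(2) 7.27 × 0.0793 × 1.7 = 0.98007
(3) 0.905 × 0.168 × 5.15 = 0.78301
Highest is cycle (2) at 0.9801 (≤1, no arbitrage).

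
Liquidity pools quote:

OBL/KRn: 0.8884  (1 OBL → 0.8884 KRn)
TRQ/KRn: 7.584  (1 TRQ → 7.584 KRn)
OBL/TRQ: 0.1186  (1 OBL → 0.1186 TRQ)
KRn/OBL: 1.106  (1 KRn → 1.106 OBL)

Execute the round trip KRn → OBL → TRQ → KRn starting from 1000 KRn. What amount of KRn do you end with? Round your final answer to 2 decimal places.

994.81

1000 KRn × 1.106 = 1106 OBL
1106 OBL × 0.1186 = 131.1716 TRQ
131.1716 TRQ × 7.584 = 994.8054144 KRn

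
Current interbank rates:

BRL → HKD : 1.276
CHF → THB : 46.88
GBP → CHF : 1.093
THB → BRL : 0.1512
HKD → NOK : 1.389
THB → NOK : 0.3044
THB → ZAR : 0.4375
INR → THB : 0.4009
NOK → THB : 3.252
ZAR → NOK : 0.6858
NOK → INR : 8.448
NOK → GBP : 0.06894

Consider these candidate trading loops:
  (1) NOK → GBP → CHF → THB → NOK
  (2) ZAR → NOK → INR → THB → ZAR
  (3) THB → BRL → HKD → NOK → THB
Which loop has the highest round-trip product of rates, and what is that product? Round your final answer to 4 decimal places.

(1) 0.06894 × 1.093 × 46.88 × 0.3044 = 1.07529
(2) 0.6858 × 8.448 × 0.4009 × 0.4375 = 1.01617
(3) 0.1512 × 1.276 × 1.389 × 3.252 = 0.87148
Highest is cycle (1) at 1.0753 (>1, arbitrage).

1.0753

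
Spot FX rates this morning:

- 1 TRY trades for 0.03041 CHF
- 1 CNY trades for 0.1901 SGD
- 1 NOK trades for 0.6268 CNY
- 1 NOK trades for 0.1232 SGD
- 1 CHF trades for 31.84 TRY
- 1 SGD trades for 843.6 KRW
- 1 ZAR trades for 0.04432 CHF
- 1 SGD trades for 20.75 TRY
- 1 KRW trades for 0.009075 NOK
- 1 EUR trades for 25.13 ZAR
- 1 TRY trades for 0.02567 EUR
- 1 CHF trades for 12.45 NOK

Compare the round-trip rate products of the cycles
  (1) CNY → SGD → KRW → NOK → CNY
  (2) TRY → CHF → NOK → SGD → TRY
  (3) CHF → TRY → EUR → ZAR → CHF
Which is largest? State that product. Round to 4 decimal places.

0.9679

(1) 0.1901 × 843.6 × 0.009075 × 0.6268 = 0.91221
(2) 0.03041 × 12.45 × 0.1232 × 20.75 = 0.96786
(3) 31.84 × 0.02567 × 25.13 × 0.04432 = 0.91031
Highest is cycle (2) at 0.9679 (≤1, no arbitrage).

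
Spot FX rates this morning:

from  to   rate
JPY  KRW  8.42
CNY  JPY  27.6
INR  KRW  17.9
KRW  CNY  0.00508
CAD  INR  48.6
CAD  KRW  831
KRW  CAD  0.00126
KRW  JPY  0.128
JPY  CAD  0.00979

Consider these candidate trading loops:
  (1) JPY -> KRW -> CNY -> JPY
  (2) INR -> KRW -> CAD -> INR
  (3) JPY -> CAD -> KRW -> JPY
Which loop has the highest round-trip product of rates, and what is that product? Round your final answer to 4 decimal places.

1.1806

(1) 8.42 × 0.00508 × 27.6 = 1.18055
(2) 17.9 × 0.00126 × 48.6 = 1.09612
(3) 0.00979 × 831 × 0.128 = 1.04134
Highest is cycle (1) at 1.1806 (>1, arbitrage).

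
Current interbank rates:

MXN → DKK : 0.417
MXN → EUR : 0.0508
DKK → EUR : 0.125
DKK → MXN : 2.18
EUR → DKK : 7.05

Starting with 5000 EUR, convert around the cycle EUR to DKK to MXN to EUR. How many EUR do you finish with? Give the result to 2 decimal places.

5000 EUR × 7.05 = 35250 DKK
35250 DKK × 2.18 = 76845 MXN
76845 MXN × 0.0508 = 3903.726 EUR

3903.73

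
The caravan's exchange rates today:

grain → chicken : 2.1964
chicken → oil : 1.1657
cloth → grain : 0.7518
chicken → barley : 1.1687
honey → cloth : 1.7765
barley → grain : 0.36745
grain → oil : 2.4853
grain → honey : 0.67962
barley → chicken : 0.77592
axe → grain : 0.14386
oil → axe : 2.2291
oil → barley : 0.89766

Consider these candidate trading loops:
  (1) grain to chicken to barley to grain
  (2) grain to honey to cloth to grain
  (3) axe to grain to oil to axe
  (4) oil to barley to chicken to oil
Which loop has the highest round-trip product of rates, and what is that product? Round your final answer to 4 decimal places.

0.9432

(1) 2.1964 × 1.1687 × 0.36745 = 0.94322
(2) 0.67962 × 1.7765 × 0.7518 = 0.90768
(3) 0.14386 × 2.4853 × 2.2291 = 0.79698
(4) 0.89766 × 0.77592 × 1.1657 = 0.81192
Highest is cycle (1) at 0.9432 (≤1, no arbitrage).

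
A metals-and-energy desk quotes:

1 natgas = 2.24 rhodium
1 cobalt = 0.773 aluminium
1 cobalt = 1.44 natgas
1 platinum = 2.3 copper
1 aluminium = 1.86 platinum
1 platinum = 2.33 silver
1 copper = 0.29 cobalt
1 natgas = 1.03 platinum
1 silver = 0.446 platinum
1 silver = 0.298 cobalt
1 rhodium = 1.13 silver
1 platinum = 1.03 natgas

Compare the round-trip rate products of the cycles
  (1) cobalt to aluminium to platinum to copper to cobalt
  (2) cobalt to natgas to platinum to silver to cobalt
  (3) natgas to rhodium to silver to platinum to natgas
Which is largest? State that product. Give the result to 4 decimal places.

1.1628

(1) 0.773 × 1.86 × 2.3 × 0.29 = 0.95900
(2) 1.44 × 1.03 × 2.33 × 0.298 = 1.02985
(3) 2.24 × 1.13 × 0.446 × 1.03 = 1.16278
Highest is cycle (3) at 1.1628 (>1, arbitrage).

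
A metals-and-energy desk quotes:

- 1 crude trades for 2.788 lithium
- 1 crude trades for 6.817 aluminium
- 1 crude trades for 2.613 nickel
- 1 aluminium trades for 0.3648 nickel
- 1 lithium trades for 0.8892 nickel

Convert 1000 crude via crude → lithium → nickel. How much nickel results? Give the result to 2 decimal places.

2479.09

1000 crude × 2.788 = 2788 lithium
2788 lithium × 0.8892 = 2479.0896 nickel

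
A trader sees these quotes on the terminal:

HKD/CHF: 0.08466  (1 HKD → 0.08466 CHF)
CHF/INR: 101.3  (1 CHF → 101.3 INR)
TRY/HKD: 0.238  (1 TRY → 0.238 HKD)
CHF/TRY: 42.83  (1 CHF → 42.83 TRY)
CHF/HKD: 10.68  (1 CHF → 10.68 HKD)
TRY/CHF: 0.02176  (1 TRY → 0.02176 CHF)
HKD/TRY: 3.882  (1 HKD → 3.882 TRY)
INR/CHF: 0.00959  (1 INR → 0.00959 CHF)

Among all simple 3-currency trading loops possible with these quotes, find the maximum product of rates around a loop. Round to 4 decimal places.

0.9022

TRY→CHF→HKD→TRY: 0.02176 × 10.68 × 3.882 = 0.90216
TRY→HKD→CHF→TRY: 0.238 × 0.08466 × 42.83 = 0.86299
Maximum is TRY→CHF→HKD→TRY at 0.9022; no arbitrage — every cycle loses value.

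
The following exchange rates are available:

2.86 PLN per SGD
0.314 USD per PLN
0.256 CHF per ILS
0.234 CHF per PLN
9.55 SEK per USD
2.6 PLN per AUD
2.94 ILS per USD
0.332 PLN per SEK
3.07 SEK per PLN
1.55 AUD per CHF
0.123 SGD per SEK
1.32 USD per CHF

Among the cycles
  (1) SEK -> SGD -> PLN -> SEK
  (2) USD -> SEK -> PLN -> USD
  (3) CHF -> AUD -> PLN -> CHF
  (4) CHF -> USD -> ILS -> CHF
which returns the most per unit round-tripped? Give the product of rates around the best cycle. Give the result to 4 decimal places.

(1) 0.123 × 2.86 × 3.07 = 1.07996
(2) 9.55 × 0.332 × 0.314 = 0.99557
(3) 1.55 × 2.6 × 0.234 = 0.94302
(4) 1.32 × 2.94 × 0.256 = 0.99348
Highest is cycle (1) at 1.0800 (>1, arbitrage).

1.0800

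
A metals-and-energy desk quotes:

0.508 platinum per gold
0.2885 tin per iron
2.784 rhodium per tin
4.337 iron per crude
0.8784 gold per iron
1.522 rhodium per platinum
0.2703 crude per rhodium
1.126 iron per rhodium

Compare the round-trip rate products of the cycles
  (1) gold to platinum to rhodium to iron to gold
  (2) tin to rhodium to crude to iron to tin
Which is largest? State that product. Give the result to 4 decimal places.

(1) 0.508 × 1.522 × 1.126 × 0.8784 = 0.76473
(2) 2.784 × 0.2703 × 4.337 × 0.2885 = 0.94157
Highest is cycle (2) at 0.9416 (≤1, no arbitrage).

0.9416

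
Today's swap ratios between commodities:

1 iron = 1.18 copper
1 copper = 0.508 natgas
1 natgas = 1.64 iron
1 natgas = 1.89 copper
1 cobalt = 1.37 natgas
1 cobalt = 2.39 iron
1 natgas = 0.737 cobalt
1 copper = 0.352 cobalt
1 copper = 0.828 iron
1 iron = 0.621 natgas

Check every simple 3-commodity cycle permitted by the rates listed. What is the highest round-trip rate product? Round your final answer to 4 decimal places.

1.0938

iron→natgas→cobalt→iron: 0.621 × 0.737 × 2.39 = 1.09385
iron→copper→cobalt→iron: 1.18 × 0.352 × 2.39 = 0.99271
iron→copper→natgas→iron: 1.18 × 0.508 × 1.64 = 0.98308
iron→natgas→copper→iron: 0.621 × 1.89 × 0.828 = 0.97182
natgas→copper→cobalt→natgas: 1.89 × 0.352 × 1.37 = 0.91143
Maximum is iron→natgas→cobalt→iron at 1.0938; arbitrage exists.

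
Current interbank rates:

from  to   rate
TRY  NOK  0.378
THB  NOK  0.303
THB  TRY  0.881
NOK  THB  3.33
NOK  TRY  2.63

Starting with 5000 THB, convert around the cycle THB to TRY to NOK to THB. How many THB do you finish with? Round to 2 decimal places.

5544.75

5000 THB × 0.881 = 4405 TRY
4405 TRY × 0.378 = 1665.09 NOK
1665.09 NOK × 3.33 = 5544.7497 THB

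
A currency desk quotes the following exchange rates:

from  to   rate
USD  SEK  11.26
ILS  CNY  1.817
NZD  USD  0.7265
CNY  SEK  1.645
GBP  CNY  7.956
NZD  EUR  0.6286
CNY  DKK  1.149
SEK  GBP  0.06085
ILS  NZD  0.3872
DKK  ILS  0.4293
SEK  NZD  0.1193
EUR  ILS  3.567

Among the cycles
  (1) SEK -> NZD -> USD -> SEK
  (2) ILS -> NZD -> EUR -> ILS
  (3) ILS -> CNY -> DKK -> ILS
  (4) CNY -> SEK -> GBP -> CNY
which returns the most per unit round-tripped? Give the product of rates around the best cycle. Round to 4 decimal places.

0.9759

(1) 0.1193 × 0.7265 × 11.26 = 0.97592
(2) 0.3872 × 0.6286 × 3.567 = 0.86819
(3) 1.817 × 1.149 × 0.4293 = 0.89626
(4) 1.645 × 0.06085 × 7.956 = 0.79638
Highest is cycle (1) at 0.9759 (≤1, no arbitrage).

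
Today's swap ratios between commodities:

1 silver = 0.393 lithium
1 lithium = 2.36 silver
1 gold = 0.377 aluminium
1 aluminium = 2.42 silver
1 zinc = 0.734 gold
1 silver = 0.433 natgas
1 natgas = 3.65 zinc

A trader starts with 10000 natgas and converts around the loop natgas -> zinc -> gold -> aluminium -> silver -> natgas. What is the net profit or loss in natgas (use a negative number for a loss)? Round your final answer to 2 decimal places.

583.60

10000 natgas × 3.65 = 36500 zinc
36500 zinc × 0.734 = 26791 gold
26791 gold × 0.377 = 10100.207 aluminium
10100.207 aluminium × 2.42 = 24442.50094 silver
24442.50094 silver × 0.433 = 10583.60290702 natgas
Net change: 10583.60290702 − 10000 = 583.60290702 natgas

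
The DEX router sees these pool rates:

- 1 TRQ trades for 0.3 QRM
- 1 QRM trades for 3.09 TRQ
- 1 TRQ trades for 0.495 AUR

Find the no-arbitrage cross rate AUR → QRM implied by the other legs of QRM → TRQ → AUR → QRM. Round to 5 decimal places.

Known legs of the cycle: 3.09 × 0.495 = 1.52955
For no arbitrage the full-cycle product must be 1, so the missing rate is 1 / 1.52955 ≈ 0.6537871.

0.65379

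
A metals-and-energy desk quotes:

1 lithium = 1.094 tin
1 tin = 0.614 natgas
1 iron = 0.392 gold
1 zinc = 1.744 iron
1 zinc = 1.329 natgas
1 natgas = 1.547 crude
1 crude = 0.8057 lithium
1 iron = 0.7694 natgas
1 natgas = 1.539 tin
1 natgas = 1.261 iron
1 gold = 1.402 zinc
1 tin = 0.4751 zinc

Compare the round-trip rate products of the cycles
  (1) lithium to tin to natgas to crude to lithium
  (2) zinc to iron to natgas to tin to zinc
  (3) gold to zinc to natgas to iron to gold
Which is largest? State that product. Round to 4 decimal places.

0.9811

(1) 1.094 × 0.614 × 1.547 × 0.8057 = 0.83724
(2) 1.744 × 0.7694 × 1.539 × 0.4751 = 0.98112
(3) 1.402 × 1.329 × 1.261 × 0.392 = 0.92103
Highest is cycle (2) at 0.9811 (≤1, no arbitrage).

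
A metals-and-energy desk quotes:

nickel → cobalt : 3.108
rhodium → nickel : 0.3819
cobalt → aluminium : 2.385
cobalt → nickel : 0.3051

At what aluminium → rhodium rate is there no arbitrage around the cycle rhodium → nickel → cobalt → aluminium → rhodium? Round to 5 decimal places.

0.35325

Known legs of the cycle: 0.3819 × 3.108 × 2.385 = 2.830864302
For no arbitrage the full-cycle product must be 1, so the missing rate is 1 / 2.830864302 ≈ 0.3532490.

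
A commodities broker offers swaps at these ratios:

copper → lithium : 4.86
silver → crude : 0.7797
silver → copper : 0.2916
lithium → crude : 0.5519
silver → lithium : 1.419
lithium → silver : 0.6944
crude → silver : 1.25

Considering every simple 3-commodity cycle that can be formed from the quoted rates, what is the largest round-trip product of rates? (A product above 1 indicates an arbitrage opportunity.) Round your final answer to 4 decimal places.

copper→lithium→silver→copper: 4.86 × 0.6944 × 0.2916 = 0.98409
crude→silver→lithium→crude: 1.25 × 1.419 × 0.5519 = 0.97893
Maximum is copper→lithium→silver→copper at 0.9841; no arbitrage — every cycle loses value.

0.9841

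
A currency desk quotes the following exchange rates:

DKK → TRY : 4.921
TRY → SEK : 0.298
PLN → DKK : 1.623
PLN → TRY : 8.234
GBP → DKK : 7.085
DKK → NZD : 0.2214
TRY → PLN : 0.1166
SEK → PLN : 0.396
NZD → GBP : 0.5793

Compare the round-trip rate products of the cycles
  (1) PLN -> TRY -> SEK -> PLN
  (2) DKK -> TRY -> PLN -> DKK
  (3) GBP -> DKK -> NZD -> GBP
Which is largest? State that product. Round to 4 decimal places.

0.9717

(1) 8.234 × 0.298 × 0.396 = 0.97168
(2) 4.921 × 0.1166 × 1.623 = 0.93126
(3) 7.085 × 0.2214 × 0.5793 = 0.90870
Highest is cycle (1) at 0.9717 (≤1, no arbitrage).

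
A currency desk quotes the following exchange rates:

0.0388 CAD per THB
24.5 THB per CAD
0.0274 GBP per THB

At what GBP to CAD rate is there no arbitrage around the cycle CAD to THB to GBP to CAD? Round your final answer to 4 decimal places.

Known legs of the cycle: 24.5 × 0.0274 = 0.6713
For no arbitrage the full-cycle product must be 1, so the missing rate is 1 / 0.6713 ≈ 1.489647.

1.4896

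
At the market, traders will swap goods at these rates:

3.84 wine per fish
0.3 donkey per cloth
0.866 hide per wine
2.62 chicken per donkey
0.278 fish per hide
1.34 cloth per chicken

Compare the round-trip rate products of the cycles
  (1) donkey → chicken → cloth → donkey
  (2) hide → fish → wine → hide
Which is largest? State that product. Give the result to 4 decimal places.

1.0532

(1) 2.62 × 1.34 × 0.3 = 1.05324
(2) 0.278 × 3.84 × 0.866 = 0.92447
Highest is cycle (1) at 1.0532 (>1, arbitrage).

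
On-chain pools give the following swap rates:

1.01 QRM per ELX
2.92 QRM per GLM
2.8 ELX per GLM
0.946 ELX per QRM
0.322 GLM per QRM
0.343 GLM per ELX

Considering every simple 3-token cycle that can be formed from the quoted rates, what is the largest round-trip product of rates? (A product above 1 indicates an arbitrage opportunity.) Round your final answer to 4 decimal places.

0.9475

QRM→ELX→GLM→QRM: 0.946 × 0.343 × 2.92 = 0.94748
QRM→GLM→ELX→QRM: 0.322 × 2.8 × 1.01 = 0.91062
Maximum is QRM→ELX→GLM→QRM at 0.9475; no arbitrage — every cycle loses value.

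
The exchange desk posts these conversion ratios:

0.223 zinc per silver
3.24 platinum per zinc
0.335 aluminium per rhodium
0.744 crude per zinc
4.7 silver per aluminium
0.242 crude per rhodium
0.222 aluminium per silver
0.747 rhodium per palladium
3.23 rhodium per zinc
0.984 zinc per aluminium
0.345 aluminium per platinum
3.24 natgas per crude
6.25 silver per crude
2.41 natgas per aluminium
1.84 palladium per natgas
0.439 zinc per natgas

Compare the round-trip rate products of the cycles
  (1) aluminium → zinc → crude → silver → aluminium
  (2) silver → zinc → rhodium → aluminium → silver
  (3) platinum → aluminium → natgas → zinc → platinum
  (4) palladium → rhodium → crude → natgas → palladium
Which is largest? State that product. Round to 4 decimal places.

(1) 0.984 × 0.744 × 6.25 × 0.222 = 1.01578
(2) 0.223 × 3.23 × 0.335 × 4.7 = 1.13410
(3) 0.345 × 2.41 × 0.439 × 3.24 = 1.18262
(4) 0.747 × 0.242 × 3.24 × 1.84 = 1.07770
Highest is cycle (3) at 1.1826 (>1, arbitrage).

1.1826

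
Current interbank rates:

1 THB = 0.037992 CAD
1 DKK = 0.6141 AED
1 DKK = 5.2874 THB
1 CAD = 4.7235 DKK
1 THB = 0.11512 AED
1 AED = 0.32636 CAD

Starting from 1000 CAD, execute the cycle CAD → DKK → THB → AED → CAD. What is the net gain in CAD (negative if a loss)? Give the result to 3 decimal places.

-61.674

1000 CAD × 4.7235 = 4723.5 DKK
4723.5 DKK × 5.2874 = 24975.0339 THB
24975.0339 THB × 0.11512 = 2875.125902568 AED
2875.125902568 AED × 0.32636 = 938.32608956209248 CAD
Net change: 938.32608956209248 − 1000 = -61.67391043790752 CAD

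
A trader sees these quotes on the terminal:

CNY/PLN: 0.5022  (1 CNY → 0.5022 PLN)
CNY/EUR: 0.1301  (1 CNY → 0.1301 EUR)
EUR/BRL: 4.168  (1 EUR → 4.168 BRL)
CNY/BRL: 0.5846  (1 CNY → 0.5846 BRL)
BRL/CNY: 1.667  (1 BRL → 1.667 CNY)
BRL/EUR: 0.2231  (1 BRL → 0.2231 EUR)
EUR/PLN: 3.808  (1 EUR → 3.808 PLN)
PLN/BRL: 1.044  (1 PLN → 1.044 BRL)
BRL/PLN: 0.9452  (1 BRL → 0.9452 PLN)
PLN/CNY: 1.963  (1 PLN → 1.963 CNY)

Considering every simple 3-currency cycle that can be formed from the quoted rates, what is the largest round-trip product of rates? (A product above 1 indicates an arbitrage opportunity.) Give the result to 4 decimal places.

1.0847

CNY→BRL→PLN→CNY: 0.5846 × 0.9452 × 1.963 = 1.08468
CNY→EUR→PLN→CNY: 0.1301 × 3.808 × 1.963 = 0.97251
CNY→EUR→BRL→CNY: 0.1301 × 4.168 × 1.667 = 0.90394
PLN→BRL→EUR→PLN: 1.044 × 0.2231 × 3.808 = 0.88695
CNY→PLN→BRL→CNY: 0.5022 × 1.044 × 1.667 = 0.87400
Maximum is CNY→BRL→PLN→CNY at 1.0847; arbitrage exists.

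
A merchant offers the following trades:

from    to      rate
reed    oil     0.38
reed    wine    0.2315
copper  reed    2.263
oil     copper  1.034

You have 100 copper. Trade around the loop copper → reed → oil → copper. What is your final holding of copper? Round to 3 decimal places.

88.918

100 copper × 2.263 = 226.3 reed
226.3 reed × 0.38 = 85.994 oil
85.994 oil × 1.034 = 88.917796 copper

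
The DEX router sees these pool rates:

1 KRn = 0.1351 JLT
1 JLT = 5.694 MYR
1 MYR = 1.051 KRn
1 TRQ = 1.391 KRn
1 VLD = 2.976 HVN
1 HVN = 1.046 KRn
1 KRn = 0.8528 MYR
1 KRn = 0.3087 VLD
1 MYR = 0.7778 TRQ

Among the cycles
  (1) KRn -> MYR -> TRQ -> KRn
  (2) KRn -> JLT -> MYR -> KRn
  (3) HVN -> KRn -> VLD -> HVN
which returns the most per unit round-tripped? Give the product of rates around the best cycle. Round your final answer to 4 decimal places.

(1) 0.8528 × 0.7778 × 1.391 = 0.92266
(2) 0.1351 × 5.694 × 1.051 = 0.80849
(3) 1.046 × 0.3087 × 2.976 = 0.96095
Highest is cycle (3) at 0.9610 (≤1, no arbitrage).

0.9610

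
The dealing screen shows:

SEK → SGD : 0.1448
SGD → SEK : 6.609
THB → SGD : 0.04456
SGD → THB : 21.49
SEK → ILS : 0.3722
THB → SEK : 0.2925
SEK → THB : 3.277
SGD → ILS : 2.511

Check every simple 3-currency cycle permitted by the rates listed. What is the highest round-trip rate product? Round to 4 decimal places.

0.9651

SEK→THB→SGD→SEK: 3.277 × 0.04456 × 6.609 = 0.96507
SEK→SGD→THB→SEK: 0.1448 × 21.49 × 0.2925 = 0.91019
Maximum is SEK→THB→SGD→SEK at 0.9651; no arbitrage — every cycle loses value.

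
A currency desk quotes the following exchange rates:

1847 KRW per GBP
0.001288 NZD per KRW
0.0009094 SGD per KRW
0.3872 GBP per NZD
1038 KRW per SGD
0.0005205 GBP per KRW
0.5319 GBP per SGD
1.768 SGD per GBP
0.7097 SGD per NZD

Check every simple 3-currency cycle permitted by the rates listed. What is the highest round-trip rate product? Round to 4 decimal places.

SGD→KRW→GBP→SGD: 1038 × 0.0005205 × 1.768 = 0.95521
NZD→SGD→KRW→NZD: 0.7097 × 1038 × 0.001288 = 0.94883
NZD→GBP→KRW→NZD: 0.3872 × 1847 × 0.001288 = 0.92112
SGD→GBP→KRW→SGD: 0.5319 × 1847 × 0.0009094 = 0.89341
Maximum is SGD→KRW→GBP→SGD at 0.9552; no arbitrage — every cycle loses value.

0.9552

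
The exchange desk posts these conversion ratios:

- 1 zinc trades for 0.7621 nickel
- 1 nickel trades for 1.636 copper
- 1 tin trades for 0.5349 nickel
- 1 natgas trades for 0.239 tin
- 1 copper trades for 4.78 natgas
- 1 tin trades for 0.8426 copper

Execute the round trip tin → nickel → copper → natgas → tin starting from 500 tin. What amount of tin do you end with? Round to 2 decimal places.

499.86

500 tin × 0.5349 = 267.45 nickel
267.45 nickel × 1.636 = 437.5482 copper
437.5482 copper × 4.78 = 2091.480396 natgas
2091.480396 natgas × 0.239 = 499.863814644 tin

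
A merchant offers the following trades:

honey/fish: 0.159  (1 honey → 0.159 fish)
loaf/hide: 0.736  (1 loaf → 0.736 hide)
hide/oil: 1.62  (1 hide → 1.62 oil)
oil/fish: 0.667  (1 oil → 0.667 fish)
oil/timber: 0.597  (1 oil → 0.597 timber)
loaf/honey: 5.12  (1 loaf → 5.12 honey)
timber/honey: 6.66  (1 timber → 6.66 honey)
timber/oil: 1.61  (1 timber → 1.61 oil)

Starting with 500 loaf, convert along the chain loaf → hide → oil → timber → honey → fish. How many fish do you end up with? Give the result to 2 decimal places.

376.88

500 loaf × 0.736 = 368 hide
368 hide × 1.62 = 596.16 oil
596.16 oil × 0.597 = 355.90752 timber
355.90752 timber × 6.66 = 2370.3440832 honey
2370.3440832 honey × 0.159 = 376.8847092288 fish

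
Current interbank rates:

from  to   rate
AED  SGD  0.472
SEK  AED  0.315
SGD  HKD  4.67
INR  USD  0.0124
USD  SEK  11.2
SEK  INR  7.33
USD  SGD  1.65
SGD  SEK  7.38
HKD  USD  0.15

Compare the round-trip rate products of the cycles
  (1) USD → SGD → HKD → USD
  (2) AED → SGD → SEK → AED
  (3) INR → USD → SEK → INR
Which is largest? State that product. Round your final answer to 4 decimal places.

(1) 1.65 × 4.67 × 0.15 = 1.15583
(2) 0.472 × 7.38 × 0.315 = 1.09726
(3) 0.0124 × 11.2 × 7.33 = 1.01799
Highest is cycle (1) at 1.1558 (>1, arbitrage).

1.1558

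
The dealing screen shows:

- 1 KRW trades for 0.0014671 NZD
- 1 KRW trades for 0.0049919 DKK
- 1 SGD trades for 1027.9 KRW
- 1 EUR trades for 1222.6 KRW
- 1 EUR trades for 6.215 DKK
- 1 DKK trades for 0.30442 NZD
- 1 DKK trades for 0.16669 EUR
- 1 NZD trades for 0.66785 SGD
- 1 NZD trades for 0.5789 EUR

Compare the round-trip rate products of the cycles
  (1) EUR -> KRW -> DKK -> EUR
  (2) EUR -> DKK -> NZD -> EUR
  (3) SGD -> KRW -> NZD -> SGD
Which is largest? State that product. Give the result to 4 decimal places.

1.0953

(1) 1222.6 × 0.0049919 × 0.16669 = 1.01733
(2) 6.215 × 0.30442 × 0.5789 = 1.09526
(3) 1027.9 × 0.0014671 × 0.66785 = 1.00714
Highest is cycle (2) at 1.0953 (>1, arbitrage).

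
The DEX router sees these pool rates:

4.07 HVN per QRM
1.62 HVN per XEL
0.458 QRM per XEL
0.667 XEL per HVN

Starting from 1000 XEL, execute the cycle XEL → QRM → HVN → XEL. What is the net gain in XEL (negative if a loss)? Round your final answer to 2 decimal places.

1000 XEL × 0.458 = 458 QRM
458 QRM × 4.07 = 1864.06 HVN
1864.06 HVN × 0.667 = 1243.32802 XEL
Net change: 1243.32802 − 1000 = 243.32802 XEL

243.33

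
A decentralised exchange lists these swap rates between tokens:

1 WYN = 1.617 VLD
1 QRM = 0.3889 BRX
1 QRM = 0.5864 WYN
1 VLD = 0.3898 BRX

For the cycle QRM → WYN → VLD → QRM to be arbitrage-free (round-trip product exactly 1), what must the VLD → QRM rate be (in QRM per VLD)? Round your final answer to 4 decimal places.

1.0546

Known legs of the cycle: 0.5864 × 1.617 = 0.9482088
For no arbitrage the full-cycle product must be 1, so the missing rate is 1 / 0.9482088 ≈ 1.054620.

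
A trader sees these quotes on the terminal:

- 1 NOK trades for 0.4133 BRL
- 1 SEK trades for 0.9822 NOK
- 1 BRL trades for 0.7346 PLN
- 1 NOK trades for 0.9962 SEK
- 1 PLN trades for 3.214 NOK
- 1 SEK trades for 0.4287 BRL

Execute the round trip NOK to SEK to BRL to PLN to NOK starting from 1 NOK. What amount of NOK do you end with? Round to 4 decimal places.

1 NOK × 0.9962 = 0.9962 SEK
0.9962 SEK × 0.4287 = 0.42707094 BRL
0.42707094 BRL × 0.7346 = 0.313726312524 PLN
0.313726312524 PLN × 3.214 = 1.008316368452136 NOK

1.0083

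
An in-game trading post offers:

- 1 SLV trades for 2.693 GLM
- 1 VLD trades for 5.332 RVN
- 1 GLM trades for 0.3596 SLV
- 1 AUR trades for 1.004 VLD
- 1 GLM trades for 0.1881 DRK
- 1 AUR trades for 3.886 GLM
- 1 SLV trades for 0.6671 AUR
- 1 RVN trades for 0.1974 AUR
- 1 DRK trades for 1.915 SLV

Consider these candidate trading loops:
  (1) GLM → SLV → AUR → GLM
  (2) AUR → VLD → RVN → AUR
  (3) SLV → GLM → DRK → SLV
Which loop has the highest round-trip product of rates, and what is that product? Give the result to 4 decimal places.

1.0567

(1) 0.3596 × 0.6671 × 3.886 = 0.93221
(2) 1.004 × 5.332 × 0.1974 = 1.05675
(3) 2.693 × 0.1881 × 1.915 = 0.97005
Highest is cycle (2) at 1.0567 (>1, arbitrage).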